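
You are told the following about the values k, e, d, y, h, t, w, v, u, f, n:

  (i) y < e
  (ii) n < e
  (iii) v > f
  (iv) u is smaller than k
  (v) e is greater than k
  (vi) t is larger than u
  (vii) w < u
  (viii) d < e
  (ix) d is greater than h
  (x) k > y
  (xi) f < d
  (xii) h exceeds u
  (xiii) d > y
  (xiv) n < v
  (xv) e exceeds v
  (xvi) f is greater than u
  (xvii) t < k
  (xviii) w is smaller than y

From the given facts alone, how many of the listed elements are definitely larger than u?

7

From u the given relations immediately reach h, f, t, k.
From those, v, d, e — 7 in total.
Nothing else is reachable above u; 7 in all.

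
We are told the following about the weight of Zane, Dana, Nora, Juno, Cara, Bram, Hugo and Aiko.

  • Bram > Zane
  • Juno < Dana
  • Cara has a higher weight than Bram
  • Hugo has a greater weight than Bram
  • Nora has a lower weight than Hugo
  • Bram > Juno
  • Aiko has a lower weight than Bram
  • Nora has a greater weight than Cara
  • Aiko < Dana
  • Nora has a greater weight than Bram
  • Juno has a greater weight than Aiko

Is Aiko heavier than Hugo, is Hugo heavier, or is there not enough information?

Hugo

Aiko < Juno and Juno < Bram give Aiko < Bram.
With Bram < Cara: Aiko < Juno < Bram < Cara.
Then Cara < Nora extends the chain to Nora.
With Nora < Hugo: Aiko < Juno < Bram < Cara < Nora < Hugo.
So Hugo is heavier.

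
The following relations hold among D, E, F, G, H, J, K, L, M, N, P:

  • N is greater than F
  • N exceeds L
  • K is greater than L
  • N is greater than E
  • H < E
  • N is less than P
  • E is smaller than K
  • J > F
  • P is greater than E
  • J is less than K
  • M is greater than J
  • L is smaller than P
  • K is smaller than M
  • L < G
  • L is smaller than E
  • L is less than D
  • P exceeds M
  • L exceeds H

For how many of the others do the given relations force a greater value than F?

5

The elements the relations force above F are J, N, K, M, P — no chain reaches any other.
That is 5.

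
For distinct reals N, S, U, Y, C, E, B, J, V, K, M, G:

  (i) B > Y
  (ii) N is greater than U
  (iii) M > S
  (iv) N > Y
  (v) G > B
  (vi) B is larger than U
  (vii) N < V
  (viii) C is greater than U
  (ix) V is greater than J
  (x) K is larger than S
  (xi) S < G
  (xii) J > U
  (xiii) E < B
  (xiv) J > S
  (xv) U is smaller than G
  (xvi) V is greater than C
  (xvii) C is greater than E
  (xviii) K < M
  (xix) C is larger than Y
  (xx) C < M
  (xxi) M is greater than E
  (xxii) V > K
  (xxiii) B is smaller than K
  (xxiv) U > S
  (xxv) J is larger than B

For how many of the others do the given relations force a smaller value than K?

5

Directly below K: S, B.
One step further: Y, U, E (5 so far).
No other element is forced below K by the given relations, so the count is 5.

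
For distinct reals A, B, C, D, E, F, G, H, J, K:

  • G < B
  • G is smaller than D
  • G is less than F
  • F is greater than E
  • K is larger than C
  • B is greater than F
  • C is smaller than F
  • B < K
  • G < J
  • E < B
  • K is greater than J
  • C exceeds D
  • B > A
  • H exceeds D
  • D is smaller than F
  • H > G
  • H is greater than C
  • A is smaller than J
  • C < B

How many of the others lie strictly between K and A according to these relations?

2

Chaining upward from A reaches: J, B.
Chaining downward from K reaches: E, G, D, C, F, J, B.
Strictly between A and K are those in both lists: J, B — 2 elements.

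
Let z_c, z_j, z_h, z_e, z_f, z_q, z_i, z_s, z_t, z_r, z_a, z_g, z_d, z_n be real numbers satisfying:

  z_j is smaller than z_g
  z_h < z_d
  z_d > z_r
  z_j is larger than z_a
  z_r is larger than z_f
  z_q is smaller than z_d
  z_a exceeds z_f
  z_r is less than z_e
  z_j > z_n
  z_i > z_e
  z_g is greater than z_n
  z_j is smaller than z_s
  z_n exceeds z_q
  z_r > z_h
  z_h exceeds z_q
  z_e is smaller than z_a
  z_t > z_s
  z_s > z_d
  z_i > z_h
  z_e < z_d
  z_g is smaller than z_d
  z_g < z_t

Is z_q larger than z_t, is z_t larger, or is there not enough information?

z_t

z_q < z_h and z_h < z_r give z_q < z_r.
With z_r < z_e: z_q < z_h < z_r < z_e.
Then z_e < z_a extends the chain to z_a.
Then z_a < z_j extends the chain to z_j.
With z_j < z_g: z_q < z_h < z_r < z_e < z_a < z_j < z_g.
With z_g < z_d: z_q < z_h < z_r < z_e < z_a < z_j < z_g < z_d.
With z_d < z_s: z_q < z_h < z_r < z_e < z_a < z_j < z_g < z_d < z_s.
With z_s < z_t: z_q < z_h < z_r < z_e < z_a < z_j < z_g < z_d < z_s < z_t.
So z_t is larger.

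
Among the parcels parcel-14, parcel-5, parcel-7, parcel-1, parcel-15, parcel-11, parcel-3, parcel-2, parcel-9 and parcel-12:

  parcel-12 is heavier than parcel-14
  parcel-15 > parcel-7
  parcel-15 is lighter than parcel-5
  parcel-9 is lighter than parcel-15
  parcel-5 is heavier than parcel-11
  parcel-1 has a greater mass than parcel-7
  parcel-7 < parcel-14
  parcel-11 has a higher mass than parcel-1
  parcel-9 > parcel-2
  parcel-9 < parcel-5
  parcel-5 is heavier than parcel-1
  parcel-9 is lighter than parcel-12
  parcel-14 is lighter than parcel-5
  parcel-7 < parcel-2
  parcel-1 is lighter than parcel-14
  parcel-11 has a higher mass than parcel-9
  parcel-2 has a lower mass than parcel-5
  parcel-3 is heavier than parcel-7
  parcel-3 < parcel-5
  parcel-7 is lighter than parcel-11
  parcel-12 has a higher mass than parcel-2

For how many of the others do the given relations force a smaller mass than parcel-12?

5

From parcel-12 the given relations immediately reach parcel-2, parcel-9, parcel-14.
From those, parcel-7, parcel-1 — 5 in total.
No other element is forced below parcel-12 by the given relations, so the count is 5.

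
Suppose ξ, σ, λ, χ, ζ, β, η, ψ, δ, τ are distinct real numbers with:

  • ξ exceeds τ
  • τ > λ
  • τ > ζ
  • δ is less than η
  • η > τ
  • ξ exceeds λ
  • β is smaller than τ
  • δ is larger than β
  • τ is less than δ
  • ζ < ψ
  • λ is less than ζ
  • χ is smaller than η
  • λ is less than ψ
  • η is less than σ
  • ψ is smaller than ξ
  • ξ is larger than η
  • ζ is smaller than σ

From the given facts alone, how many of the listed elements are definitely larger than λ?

The elements the relations force above λ are ζ, τ, δ, η, σ, ψ, ξ — no chain reaches any other.
That is 7.

7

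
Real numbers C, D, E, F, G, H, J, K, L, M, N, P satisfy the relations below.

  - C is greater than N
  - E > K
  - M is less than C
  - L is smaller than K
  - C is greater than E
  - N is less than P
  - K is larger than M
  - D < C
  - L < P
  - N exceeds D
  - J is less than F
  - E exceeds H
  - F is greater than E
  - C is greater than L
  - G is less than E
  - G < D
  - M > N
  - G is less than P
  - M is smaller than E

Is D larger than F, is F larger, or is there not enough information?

Chaining the given relations: D < N < M < K < E < F.
So F is larger.

F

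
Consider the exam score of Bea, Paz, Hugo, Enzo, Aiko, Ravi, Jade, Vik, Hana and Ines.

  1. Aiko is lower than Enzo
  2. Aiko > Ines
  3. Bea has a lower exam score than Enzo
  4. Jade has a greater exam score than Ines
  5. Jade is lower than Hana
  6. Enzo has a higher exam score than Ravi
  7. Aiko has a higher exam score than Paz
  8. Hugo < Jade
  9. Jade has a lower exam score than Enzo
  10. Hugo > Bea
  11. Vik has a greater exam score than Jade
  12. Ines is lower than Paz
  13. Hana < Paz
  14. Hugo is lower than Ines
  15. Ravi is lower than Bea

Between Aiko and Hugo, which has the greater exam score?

Aiko

Chaining the given relations: Hugo < Ines < Jade < Hana < Paz < Aiko.
So Hugo < Aiko; Aiko is the higher of the two.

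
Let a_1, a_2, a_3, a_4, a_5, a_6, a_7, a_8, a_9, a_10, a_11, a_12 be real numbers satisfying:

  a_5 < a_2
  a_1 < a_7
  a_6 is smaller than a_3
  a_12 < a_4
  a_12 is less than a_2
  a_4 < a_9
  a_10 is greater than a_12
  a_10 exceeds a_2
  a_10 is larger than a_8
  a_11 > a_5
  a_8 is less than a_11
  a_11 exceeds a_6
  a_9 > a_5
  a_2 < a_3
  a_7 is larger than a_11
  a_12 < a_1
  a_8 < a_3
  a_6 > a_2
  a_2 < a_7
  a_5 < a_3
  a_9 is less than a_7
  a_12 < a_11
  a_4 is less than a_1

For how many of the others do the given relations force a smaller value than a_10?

From a_10 the given relations immediately reach a_12, a_2, a_8.
From those, a_5 — 4 in total.
No other element is forced below a_10 by the given relations, so the count is 4.

4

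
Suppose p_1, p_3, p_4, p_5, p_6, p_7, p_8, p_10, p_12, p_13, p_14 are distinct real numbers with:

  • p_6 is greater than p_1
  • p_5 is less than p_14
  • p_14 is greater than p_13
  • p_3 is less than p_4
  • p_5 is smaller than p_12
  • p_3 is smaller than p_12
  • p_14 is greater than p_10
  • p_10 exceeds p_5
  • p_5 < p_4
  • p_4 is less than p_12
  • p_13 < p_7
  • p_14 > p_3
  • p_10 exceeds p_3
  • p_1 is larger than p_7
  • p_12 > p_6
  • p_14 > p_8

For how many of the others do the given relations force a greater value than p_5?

4

Directly above p_5: p_10, p_4, p_12, p_14.
Nothing else is reachable above p_5; 4 in all.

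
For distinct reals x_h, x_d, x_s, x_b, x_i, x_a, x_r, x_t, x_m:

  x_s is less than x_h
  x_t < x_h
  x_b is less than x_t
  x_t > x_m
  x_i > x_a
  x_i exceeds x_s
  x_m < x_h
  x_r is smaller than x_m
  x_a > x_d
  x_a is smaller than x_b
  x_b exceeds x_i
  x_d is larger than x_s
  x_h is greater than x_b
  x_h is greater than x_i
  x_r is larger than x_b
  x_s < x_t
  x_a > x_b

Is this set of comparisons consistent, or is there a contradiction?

inconsistent

Chaining the given relations yields x_a < x_i < x_b, so x_a < x_b. But one relation states x_b < x_a. These cannot both hold.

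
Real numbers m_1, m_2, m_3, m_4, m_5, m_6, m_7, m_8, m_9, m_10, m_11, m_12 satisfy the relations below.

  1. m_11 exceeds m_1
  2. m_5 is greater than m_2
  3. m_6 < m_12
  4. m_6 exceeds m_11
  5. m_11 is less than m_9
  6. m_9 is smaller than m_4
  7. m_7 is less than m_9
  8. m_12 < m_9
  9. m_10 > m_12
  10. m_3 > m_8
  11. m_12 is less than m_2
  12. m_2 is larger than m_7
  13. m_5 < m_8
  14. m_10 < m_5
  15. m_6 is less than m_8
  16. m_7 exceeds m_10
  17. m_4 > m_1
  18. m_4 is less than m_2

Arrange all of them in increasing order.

m_1 < m_11 < m_6 < m_12 < m_10 < m_7 < m_9 < m_4 < m_2 < m_5 < m_8 < m_3

Nothing is placed below m_1, so it is least; from there m_1 < m_11; m_11 < m_6; m_6 < m_12; m_12 < m_10; m_10 < m_7; m_7 < m_9; m_9 < m_4; m_4 < m_2; m_2 < m_5; m_5 < m_8; m_8 < m_3, each given directly.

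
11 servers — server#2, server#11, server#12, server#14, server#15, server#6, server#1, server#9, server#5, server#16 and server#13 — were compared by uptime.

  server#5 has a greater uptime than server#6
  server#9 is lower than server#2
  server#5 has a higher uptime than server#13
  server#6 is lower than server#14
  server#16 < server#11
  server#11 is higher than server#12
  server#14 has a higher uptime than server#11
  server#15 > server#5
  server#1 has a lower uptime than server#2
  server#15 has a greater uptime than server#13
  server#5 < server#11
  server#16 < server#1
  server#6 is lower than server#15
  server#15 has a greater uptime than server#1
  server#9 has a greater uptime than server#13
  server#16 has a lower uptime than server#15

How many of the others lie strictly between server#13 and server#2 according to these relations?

1

The relations place server#13 below server#2. An element lies strictly between them when it is forced above server#13 and also forced below server#2.
Above server#13: {server#5, server#11, server#9, server#14, server#15}. Below server#2: {server#16, server#1, server#9}.
Intersection: {server#9} — 1.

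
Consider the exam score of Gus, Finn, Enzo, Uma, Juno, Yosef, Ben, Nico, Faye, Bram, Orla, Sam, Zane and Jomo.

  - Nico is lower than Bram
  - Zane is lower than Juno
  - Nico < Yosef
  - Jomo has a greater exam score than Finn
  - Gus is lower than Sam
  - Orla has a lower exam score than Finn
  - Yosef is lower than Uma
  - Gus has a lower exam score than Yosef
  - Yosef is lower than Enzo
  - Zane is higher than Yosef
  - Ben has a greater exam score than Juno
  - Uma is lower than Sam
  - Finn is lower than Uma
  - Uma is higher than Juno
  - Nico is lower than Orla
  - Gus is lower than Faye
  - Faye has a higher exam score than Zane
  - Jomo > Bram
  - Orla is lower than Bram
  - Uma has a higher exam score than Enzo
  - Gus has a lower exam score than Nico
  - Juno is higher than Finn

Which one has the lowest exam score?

Gus

Nico is not least since Gus < Nico; Yosef is not least since Gus < Yosef; Zane is not least since Yosef < Zane; Orla is not least since Nico < Orla; Enzo is not least since Yosef < Enzo; Finn is not least since Orla < Finn; Bram is not least since Orla < Bram; Juno is not least since Finn < Juno; Uma is not least since Juno < Uma; Faye is not least since Zane < Faye; Ben is not least since Juno < Ben; Sam is not least since Uma < Sam; Jomo is not least since Bram < Jomo.
Only Gus has nothing below it, so Gus is the lowest exam score.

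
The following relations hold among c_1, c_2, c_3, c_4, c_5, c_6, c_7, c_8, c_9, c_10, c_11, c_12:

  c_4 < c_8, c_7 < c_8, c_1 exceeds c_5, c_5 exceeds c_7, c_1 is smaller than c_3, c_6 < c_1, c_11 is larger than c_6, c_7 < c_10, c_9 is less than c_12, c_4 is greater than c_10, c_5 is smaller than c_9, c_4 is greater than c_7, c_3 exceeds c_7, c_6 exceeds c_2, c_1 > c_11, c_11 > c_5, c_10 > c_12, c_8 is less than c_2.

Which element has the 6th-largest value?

c_8

Chaining the given pairs: c_7 < c_5 < c_9 < c_12 < c_10 < c_4 < c_8 < c_2 < c_6 < c_11 < c_1 < c_3.
Counting 6 from the largest end gives c_8.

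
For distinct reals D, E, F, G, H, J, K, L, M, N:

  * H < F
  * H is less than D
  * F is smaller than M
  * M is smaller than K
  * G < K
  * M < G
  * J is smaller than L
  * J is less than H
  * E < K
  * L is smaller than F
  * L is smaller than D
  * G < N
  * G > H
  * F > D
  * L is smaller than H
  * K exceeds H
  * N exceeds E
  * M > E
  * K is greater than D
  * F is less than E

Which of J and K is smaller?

The relevant relations are J < L; L < H; H < D; D < F; F < M; M < G; G < K.
Chaining these gives J < L < H < D < F < M < G < K.
So J < K; J is the smaller of the two.

J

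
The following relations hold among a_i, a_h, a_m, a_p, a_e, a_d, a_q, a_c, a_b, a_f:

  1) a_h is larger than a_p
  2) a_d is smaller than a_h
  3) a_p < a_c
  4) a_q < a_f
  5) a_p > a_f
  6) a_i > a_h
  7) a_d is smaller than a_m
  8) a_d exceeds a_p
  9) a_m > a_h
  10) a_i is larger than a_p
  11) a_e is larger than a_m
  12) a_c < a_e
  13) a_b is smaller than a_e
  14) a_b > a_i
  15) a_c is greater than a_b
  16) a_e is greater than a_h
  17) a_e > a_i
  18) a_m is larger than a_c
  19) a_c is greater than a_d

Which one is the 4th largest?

a_b

Piecing the relations together gives one ordering: a_q < a_f < a_p < a_d < a_h < a_i < a_b < a_c < a_m < a_e.
Counting 4 from the largest end gives a_b.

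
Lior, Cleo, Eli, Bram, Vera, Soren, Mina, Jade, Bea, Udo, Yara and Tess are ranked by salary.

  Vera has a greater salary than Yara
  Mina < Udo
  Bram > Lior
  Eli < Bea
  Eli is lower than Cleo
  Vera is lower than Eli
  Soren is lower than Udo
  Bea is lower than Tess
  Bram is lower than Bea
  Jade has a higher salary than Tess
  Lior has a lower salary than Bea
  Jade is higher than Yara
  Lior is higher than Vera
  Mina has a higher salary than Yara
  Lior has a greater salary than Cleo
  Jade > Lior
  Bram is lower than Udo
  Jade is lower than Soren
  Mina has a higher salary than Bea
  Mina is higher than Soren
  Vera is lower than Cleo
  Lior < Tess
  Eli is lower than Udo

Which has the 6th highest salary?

Piecing the relations together gives one ordering: Yara < Vera < Eli < Cleo < Lior < Bram < Bea < Tess < Jade < Soren < Mina < Udo.
Counting 6 from the largest end gives Bea.

Bea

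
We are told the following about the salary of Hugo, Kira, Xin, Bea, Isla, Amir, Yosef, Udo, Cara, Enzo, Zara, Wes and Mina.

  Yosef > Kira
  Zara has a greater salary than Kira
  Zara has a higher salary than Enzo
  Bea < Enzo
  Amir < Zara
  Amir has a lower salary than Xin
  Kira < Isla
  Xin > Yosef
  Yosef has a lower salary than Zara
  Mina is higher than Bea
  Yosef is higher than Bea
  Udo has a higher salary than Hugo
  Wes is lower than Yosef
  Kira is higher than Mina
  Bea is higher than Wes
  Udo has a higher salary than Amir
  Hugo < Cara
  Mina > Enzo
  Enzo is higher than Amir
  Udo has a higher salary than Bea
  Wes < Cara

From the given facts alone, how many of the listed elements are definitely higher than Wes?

The elements the relations force above Wes are Bea, Enzo, Cara, Mina, Kira, Udo, Yosef, Isla, Zara, Xin — no chain reaches any other.
That is 10.

10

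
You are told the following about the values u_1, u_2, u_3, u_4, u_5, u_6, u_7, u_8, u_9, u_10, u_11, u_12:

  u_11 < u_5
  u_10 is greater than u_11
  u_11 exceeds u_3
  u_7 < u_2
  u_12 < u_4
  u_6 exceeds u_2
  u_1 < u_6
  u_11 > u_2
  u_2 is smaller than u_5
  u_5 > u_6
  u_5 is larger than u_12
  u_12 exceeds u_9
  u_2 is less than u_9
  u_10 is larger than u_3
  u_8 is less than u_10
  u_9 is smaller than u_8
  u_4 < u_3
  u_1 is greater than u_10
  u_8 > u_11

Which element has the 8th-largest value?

u_4

Piecing the relations together gives one ordering: u_7 < u_2 < u_9 < u_12 < u_4 < u_3 < u_11 < u_8 < u_10 < u_1 < u_6 < u_5.
The 8th largest is u_4.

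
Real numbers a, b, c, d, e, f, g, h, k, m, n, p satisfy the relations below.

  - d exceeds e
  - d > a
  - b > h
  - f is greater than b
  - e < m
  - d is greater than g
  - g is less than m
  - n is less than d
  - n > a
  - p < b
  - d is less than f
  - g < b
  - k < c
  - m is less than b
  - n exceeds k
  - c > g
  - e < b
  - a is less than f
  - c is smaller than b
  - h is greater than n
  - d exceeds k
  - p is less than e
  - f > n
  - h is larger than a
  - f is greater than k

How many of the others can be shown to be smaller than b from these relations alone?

9

Directly below b: g, p, e, m, c, h.
One step further: a, k, n (9 so far).
Nothing else is reachable below b; 9 in all.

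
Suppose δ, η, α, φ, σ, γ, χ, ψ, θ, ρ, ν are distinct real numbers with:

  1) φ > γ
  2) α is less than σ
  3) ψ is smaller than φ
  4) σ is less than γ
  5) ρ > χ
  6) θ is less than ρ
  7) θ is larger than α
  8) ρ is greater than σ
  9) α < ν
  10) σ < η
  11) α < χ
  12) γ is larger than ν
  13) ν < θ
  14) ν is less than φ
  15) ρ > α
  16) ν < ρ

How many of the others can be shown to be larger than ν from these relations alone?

4

From ν the given relations immediately reach γ, θ, ρ, φ.
No other element is forced above ν by the given relations, so the count is 4.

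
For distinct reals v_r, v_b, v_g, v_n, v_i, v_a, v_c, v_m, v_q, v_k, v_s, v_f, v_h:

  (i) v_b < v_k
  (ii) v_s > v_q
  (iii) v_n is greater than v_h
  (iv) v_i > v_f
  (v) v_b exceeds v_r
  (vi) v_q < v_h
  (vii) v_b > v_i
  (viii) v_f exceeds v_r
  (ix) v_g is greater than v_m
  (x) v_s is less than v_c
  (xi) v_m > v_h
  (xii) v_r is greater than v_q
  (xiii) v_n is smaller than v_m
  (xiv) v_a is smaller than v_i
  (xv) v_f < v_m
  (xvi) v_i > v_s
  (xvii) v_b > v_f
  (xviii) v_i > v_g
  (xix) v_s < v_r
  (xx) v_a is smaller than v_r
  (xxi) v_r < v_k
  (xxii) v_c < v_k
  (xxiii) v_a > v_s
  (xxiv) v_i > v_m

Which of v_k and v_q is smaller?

v_q < v_s and v_s < v_a give v_q < v_a.
Then v_a < v_r extends the chain to v_r.
With v_r < v_f: v_q < v_s < v_a < v_r < v_f.
Then v_f < v_m extends the chain to v_m.
With v_m < v_g: v_q < v_s < v_a < v_r < v_f < v_m < v_g.
With v_g < v_i: v_q < v_s < v_a < v_r < v_f < v_m < v_g < v_i.
With v_i < v_b: v_q < v_s < v_a < v_r < v_f < v_m < v_g < v_i < v_b.
With v_b < v_k: v_q < v_s < v_a < v_r < v_f < v_m < v_g < v_i < v_b < v_k.
So v_q < v_k; v_q is the smaller of the two.

v_q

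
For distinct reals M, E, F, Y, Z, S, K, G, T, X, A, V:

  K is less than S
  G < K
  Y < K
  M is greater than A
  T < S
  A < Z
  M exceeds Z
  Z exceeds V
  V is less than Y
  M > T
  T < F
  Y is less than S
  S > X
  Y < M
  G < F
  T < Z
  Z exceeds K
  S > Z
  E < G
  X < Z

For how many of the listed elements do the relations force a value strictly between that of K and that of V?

1

The relations place V below K. An element lies strictly between them when it is forced above V and also forced below K.
Above V: {Y, Z, M, S}. Below K: {Y, E, G}.
Intersection: {Y} — 1.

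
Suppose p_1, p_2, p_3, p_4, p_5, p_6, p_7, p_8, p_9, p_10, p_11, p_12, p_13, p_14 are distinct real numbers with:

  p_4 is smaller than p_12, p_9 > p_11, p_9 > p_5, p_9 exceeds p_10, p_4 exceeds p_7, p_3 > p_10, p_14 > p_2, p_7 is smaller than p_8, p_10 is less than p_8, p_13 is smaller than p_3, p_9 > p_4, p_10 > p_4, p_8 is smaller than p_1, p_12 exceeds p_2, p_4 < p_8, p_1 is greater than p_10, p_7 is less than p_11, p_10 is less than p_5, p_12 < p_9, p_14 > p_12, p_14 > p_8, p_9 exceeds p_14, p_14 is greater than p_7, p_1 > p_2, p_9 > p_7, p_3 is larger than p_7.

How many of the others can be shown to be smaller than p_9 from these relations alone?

Directly below p_9: p_7, p_4, p_10, p_11, p_5, p_12, p_14.
One step further: p_2, p_8 (9 so far).
No other element is forced below p_9 by the given relations, so the count is 9.

9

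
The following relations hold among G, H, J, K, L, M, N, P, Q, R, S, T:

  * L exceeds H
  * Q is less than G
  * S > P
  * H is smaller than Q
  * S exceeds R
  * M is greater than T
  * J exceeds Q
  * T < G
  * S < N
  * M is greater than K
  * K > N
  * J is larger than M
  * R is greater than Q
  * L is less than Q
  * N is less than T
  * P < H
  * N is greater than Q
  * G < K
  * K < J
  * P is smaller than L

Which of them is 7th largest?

Piecing the relations together gives one ordering: P < H < L < Q < R < S < N < T < G < K < M < J.
The 7th largest is S.

S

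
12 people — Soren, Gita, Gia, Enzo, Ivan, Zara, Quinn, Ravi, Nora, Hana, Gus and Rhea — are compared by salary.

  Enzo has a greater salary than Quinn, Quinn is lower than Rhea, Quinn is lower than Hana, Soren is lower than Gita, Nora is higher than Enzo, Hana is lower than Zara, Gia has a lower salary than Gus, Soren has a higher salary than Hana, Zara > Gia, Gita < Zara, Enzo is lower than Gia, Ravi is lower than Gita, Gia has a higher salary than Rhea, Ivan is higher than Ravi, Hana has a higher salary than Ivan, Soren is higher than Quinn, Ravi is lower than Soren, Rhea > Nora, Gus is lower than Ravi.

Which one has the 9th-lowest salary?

Hana

Chaining the given pairs: Quinn < Enzo < Nora < Rhea < Gia < Gus < Ravi < Ivan < Hana < Soren < Gita < Zara.
Counting 9 from the smallest end gives Hana.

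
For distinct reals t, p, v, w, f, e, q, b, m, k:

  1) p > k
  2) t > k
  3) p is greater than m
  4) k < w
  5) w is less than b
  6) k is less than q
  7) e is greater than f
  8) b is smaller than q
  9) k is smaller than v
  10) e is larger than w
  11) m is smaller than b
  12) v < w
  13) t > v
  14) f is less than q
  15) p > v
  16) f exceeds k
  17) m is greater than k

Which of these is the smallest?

v is not least since k < v; m is not least since k < m; w is not least since k < w; f is not least since k < f; t is not least since v < t; b is not least since m < b; e is not least since w < e; q is not least since b < q; p is not least since v < p.
Only k has nothing below it, so k is the smallest.

k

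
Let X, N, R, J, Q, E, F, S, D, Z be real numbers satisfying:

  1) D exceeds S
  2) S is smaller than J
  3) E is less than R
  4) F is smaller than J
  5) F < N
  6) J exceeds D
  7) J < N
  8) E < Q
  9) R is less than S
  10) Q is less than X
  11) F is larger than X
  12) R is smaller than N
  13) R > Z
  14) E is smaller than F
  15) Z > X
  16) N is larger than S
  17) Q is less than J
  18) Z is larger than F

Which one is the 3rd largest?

Chaining the given pairs: E < Q < X < F < Z < R < S < D < J < N.
The 3rd largest is D.

D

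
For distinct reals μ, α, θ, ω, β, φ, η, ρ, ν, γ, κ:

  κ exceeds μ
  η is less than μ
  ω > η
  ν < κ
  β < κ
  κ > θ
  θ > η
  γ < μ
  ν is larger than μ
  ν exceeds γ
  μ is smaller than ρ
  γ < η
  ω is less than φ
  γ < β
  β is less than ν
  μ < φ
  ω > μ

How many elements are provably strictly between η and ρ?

Chaining upward from η reaches: μ, ω, φ, ν, θ, κ.
Chaining downward from ρ reaches: γ, μ.
Strictly between η and ρ are those in both lists: μ — 1 element.

1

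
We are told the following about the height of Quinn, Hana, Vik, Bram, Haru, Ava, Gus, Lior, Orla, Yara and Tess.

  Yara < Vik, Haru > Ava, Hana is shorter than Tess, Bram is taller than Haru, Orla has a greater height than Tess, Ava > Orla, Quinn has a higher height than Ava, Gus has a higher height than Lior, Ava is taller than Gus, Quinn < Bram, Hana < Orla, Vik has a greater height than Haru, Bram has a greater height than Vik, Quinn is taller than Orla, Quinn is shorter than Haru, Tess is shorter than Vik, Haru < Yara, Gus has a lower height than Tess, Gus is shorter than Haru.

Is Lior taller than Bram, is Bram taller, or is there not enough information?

The relevant relations are Lior < Gus; Gus < Tess; Tess < Orla; Orla < Ava; Ava < Quinn; Quinn < Haru; Haru < Yara; Yara < Vik; Vik < Bram.
Together: Lior < Gus < Tess < Orla < Ava < Quinn < Haru < Yara < Vik < Bram.
So Bram is taller.

Bram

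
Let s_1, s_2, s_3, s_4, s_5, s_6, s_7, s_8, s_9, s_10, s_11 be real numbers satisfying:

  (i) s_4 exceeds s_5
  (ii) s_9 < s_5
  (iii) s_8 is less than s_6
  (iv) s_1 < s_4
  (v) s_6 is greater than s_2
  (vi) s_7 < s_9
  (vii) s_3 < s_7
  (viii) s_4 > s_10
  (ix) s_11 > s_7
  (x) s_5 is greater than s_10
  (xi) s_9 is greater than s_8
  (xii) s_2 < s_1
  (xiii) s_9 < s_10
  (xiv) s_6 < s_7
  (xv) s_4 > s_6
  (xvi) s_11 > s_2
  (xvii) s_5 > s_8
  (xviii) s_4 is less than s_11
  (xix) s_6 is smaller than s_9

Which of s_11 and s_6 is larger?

s_11

s_6 < s_7 and s_7 < s_9 give s_6 < s_9.
Then s_9 < s_5 extends the chain to s_5.
With s_5 < s_4: s_6 < s_7 < s_9 < s_5 < s_4.
Then s_4 < s_11 extends the chain to s_11.
So s_6 < s_11; s_11 is the larger of the two.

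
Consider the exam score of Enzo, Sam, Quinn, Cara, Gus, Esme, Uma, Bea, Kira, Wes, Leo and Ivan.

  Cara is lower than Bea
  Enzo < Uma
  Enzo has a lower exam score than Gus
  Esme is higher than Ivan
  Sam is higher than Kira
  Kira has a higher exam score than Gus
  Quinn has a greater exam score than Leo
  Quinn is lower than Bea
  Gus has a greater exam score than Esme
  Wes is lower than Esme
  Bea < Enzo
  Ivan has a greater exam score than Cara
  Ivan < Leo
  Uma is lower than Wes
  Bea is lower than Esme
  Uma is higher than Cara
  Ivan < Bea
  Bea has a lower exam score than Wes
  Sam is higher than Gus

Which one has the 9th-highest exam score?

Chaining the given pairs: Cara < Ivan < Leo < Quinn < Bea < Enzo < Uma < Wes < Esme < Gus < Kira < Sam.
Counting 9 from the largest end gives Quinn.

Quinn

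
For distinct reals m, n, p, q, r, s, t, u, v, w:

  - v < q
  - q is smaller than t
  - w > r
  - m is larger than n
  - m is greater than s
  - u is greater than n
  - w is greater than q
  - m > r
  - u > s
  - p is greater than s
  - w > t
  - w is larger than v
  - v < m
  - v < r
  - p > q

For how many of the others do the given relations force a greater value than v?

6

From v the given relations immediately reach q, r, m, w.
From those, t, p — 6 in total.
Nothing else is reachable above v; 6 in all.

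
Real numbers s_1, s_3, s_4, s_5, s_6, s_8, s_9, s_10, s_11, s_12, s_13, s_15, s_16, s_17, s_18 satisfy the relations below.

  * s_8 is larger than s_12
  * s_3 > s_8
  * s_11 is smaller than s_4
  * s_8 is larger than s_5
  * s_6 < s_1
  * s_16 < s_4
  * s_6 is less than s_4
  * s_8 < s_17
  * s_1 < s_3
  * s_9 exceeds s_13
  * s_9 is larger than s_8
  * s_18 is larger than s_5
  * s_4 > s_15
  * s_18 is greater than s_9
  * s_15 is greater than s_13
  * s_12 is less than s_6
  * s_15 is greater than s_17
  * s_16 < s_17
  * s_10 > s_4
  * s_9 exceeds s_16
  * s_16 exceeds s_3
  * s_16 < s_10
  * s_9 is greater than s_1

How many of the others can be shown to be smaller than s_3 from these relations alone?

Directly below s_3: s_8, s_1.
One step further: s_12, s_5, s_6 (5 so far).
Nothing else is reachable below s_3; 5 in all.

5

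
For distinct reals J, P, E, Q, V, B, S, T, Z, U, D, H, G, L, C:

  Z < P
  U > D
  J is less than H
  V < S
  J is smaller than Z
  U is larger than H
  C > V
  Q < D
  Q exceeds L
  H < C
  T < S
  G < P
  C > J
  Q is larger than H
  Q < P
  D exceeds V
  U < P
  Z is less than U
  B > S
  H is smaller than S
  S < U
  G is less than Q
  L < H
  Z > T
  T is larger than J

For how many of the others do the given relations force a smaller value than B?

From B the given relations immediately reach S.
From those, T, V, H — 4 in total.
From those, J, L — 6 in total.
Nothing else is reachable below B; 6 in all.

6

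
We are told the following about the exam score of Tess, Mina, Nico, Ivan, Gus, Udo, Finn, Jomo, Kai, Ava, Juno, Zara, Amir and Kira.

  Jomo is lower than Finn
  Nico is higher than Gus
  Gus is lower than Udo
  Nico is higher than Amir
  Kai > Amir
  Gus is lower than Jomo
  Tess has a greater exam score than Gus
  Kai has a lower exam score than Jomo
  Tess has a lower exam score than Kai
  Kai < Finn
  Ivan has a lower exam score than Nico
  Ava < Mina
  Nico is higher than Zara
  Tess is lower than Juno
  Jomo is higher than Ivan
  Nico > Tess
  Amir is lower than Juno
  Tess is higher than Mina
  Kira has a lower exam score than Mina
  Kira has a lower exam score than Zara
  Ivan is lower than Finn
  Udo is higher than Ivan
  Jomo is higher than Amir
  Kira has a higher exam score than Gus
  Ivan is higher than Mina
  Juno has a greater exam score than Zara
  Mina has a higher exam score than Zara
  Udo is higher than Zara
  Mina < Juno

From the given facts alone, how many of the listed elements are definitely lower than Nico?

The elements the relations force below Nico are Gus, Amir, Kira, Zara, Ava, Mina, Tess, Ivan — no chain reaches any other.
That is 8.

8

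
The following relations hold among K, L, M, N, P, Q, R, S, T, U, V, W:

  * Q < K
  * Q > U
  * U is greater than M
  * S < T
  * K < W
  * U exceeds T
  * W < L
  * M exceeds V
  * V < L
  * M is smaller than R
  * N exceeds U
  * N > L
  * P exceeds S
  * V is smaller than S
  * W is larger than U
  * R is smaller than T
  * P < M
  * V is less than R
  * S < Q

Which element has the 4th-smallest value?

Chaining the given pairs: V < S < P < M < R < T < U < Q < K < W < L < N.
Counting 4 from the smallest end gives M.

M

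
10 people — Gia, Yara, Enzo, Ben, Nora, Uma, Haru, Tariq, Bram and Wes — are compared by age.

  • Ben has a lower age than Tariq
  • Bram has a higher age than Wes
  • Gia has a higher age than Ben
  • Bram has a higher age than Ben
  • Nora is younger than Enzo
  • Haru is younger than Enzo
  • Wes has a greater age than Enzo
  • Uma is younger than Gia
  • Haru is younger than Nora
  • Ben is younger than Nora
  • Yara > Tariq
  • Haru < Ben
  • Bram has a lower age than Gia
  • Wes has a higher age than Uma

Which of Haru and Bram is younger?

Haru

The relevant relations are Haru < Ben; Ben < Nora; Nora < Enzo; Enzo < Wes; Wes < Bram.
Together: Haru < Ben < Nora < Enzo < Wes < Bram.
So Haru < Bram; Haru is the younger of the two.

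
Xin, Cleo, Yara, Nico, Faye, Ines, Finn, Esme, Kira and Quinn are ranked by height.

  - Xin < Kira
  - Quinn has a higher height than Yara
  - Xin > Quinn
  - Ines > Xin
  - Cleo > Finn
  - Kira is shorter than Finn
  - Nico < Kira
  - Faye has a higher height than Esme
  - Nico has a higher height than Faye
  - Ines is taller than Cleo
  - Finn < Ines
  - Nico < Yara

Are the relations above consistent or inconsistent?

consistent

Every relation is compatible with Esme < Faye < Nico < Yara < Quinn < Xin < Kira < Finn < Cleo < Ines; the set is consistent.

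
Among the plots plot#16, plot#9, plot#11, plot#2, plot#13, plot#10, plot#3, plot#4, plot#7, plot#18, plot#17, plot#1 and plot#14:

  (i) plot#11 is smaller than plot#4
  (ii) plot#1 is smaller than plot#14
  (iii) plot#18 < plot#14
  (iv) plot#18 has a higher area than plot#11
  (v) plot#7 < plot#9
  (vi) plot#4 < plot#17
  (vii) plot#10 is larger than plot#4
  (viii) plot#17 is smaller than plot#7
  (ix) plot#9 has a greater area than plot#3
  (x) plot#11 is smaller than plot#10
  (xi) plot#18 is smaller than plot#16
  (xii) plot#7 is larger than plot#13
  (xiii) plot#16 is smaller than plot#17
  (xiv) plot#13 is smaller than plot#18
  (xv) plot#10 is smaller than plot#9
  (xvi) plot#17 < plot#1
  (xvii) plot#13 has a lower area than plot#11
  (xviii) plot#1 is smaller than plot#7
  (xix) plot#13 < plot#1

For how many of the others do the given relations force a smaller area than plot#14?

7

Directly below plot#14: plot#18, plot#1.
One step further: plot#13, plot#11, plot#17 (5 so far).
One step further: plot#4, plot#16 (7 so far).
No other element is forced below plot#14 by the given relations, so the count is 7.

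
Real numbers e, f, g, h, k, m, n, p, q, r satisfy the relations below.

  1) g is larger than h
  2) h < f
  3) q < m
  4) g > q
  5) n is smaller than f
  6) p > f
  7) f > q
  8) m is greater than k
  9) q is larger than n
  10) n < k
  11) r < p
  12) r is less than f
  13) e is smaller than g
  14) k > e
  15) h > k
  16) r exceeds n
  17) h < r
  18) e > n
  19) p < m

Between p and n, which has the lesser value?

n

n < e and e < k give n < k.
With k < h: n < e < k < h.
With h < r: n < e < k < h < r.
Then r < f extends the chain to f.
With f < p: n < e < k < h < r < f < p.
So n < p; n is the smaller of the two.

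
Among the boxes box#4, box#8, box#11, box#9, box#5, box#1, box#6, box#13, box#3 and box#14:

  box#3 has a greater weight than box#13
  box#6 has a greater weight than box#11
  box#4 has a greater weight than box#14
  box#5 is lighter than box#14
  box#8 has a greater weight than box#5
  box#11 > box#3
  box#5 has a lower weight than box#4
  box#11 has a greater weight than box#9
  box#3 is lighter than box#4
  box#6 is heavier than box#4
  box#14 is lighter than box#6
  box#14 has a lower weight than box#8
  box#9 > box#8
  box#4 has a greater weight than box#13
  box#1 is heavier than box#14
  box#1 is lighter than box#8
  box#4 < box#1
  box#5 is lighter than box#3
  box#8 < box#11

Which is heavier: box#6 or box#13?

box#6

Link the given pairs in sequence: box#13 < box#3; box#3 < box#4; box#4 < box#1; box#1 < box#8; box#8 < box#9; box#9 < box#11; box#11 < box#6.
Together: box#13 < box#3 < box#4 < box#1 < box#8 < box#9 < box#11 < box#6.
So box#13 < box#6; box#6 is the heavier of the two.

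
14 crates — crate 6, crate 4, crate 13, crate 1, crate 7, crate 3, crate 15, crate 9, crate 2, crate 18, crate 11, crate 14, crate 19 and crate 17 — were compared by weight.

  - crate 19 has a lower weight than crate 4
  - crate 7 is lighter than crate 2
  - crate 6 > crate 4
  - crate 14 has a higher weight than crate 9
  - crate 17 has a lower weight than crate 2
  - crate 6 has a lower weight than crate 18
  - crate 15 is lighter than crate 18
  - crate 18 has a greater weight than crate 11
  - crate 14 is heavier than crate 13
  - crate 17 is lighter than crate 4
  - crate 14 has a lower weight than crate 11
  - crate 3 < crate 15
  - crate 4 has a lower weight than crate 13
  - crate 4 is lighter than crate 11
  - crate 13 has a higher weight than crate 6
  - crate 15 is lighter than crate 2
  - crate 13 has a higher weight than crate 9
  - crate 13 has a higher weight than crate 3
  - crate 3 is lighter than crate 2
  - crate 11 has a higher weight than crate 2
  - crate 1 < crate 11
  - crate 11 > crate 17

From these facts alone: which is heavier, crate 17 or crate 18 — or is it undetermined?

crate 18

Chaining the given relations: crate 17 < crate 4 < crate 6 < crate 13 < crate 14 < crate 11 < crate 18.
So crate 18 is heavier.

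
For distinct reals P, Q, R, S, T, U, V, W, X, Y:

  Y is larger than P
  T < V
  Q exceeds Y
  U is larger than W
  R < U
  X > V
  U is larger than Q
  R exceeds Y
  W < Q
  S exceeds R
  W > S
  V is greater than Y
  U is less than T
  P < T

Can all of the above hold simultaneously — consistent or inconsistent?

consistent

The single ordering P < Y < R < S < W < Q < U < T < V < X satisfies every listed relation, so no contradiction arises.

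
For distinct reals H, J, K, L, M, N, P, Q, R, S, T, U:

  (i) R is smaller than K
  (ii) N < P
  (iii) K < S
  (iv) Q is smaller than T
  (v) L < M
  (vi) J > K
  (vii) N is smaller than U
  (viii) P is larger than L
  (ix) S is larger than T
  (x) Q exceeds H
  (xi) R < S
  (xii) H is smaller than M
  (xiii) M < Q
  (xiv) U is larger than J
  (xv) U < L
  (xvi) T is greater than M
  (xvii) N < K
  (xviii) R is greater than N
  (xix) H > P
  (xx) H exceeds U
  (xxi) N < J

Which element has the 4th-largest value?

Chaining the given pairs: N < R < K < J < U < L < P < H < M < Q < T < S.
Counting 4 from the largest end gives M.

M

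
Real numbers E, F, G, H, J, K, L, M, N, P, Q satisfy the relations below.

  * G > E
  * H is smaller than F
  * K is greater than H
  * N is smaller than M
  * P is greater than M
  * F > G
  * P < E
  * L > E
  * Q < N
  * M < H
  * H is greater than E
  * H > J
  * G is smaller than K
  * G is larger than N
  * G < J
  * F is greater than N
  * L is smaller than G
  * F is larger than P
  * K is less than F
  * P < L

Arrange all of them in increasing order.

The consecutive links are each given: Q < N; N < M; M < P; P < E; E < L; L < G; G < J; J < H; H < K; K < F.

Q < N < M < P < E < L < G < J < H < K < F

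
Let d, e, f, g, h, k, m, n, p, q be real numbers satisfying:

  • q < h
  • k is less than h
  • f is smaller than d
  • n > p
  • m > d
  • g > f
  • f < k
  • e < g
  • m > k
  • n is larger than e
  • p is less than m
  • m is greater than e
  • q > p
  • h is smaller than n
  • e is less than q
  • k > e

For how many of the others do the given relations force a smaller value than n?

6

From n the given relations immediately reach p, e, h.
From those, q, k — 5 in total.
From those, f — 6 in total.
No other element is forced below n by the given relations, so the count is 6.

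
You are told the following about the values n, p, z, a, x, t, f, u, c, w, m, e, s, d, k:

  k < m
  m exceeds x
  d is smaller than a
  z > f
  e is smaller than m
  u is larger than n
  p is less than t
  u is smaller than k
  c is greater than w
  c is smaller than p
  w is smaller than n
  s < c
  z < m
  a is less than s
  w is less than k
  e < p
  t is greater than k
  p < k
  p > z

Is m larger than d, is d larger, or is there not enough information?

d < a < s < c < p < k < m, by transitivity through a, s, c, p, k.
So m is larger.

m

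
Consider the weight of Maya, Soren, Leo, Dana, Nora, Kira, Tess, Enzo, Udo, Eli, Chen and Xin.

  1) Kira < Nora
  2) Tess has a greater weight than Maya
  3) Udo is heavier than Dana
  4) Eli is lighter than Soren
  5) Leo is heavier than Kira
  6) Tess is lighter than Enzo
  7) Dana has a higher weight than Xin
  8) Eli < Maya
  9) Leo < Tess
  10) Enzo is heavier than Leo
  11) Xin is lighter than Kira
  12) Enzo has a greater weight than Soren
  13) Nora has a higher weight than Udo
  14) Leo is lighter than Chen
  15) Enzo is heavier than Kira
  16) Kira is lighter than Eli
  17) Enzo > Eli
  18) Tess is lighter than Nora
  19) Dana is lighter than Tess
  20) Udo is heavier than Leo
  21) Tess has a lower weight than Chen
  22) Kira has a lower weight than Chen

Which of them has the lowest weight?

Xin

Kira is not least since Xin < Kira; Leo is not least since Kira < Leo; Eli is not least since Kira < Eli; Maya is not least since Eli < Maya; Dana is not least since Xin < Dana; Tess is not least since Maya < Tess; Udo is not least since Dana < Udo; Soren is not least since Eli < Soren; Chen is not least since Kira < Chen; Enzo is not least since Eli < Enzo; Nora is not least since Tess < Nora.
Only Xin has nothing below it, so Xin is the lowest weight.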